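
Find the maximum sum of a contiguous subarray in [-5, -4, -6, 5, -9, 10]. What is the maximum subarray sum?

Using Kadane's algorithm on [-5, -4, -6, 5, -9, 10]:

Scanning through the array:
Position 1 (value -4): max_ending_here = -4, max_so_far = -4
Position 2 (value -6): max_ending_here = -6, max_so_far = -4
Position 3 (value 5): max_ending_here = 5, max_so_far = 5
Position 4 (value -9): max_ending_here = -4, max_so_far = 5
Position 5 (value 10): max_ending_here = 10, max_so_far = 10

Maximum subarray: [10]
Maximum sum: 10

The maximum subarray is [10] with sum 10. This subarray runs from index 5 to index 5.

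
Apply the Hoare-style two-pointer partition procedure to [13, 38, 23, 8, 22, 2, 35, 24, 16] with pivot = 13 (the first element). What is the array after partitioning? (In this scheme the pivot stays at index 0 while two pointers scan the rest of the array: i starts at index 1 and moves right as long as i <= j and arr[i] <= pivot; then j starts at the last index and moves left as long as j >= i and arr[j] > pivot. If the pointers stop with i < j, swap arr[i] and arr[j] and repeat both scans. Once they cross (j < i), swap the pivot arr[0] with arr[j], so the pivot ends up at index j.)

Hoare-style two-pointer partition with pivot = 13:

Initial array: [13, 38, 23, 8, 22, 2, 35, 24, 16]

Pointers start at i = 1, j = 8.
i stops at index 1 (arr[1]=38 > 13), j stops at index 5 (arr[5]=2 <= 13): swap arr[1] and arr[5], array becomes [13, 2, 23, 8, 22, 38, 35, 24, 16]
i stops at index 2 (arr[2]=23 > 13), j stops at index 3 (arr[3]=8 <= 13): swap arr[2] and arr[3], array becomes [13, 2, 8, 23, 22, 38, 35, 24, 16]
i ends at 3, j ends at 2: the pointers have crossed (j < i), so scanning stops.

Swap pivot arr[0] with arr[2] to place pivot at position 2: [8, 2, 13, 23, 22, 38, 35, 24, 16]
Pivot position: 2

After partitioning with pivot 13, the array becomes [8, 2, 13, 23, 22, 38, 35, 24, 16]. The pivot is placed at index 2. All elements to the left of the pivot are <= 13, and all elements to the right are > 13.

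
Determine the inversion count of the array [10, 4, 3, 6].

Finding inversions in [10, 4, 3, 6]:

(0, 1): arr[0]=10 > arr[1]=4
(0, 2): arr[0]=10 > arr[2]=3
(0, 3): arr[0]=10 > arr[3]=6
(1, 2): arr[1]=4 > arr[2]=3

Total inversions: 4

The array has 4 inversion(s): (0,1), (0,2), (0,3), (1,2). Each pair (i,j) satisfies i < j and arr[i] > arr[j].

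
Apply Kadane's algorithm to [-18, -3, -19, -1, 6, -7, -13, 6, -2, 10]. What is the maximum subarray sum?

Using Kadane's algorithm on [-18, -3, -19, -1, 6, -7, -13, 6, -2, 10]:

Scanning through the array:
Position 1 (value -3): max_ending_here = -3, max_so_far = -3
Position 2 (value -19): max_ending_here = -19, max_so_far = -3
Position 3 (value -1): max_ending_here = -1, max_so_far = -1
Position 4 (value 6): max_ending_here = 6, max_so_far = 6
Position 5 (value -7): max_ending_here = -1, max_so_far = 6
Position 6 (value -13): max_ending_here = -13, max_so_far = 6
Position 7 (value 6): max_ending_here = 6, max_so_far = 6
Position 8 (value -2): max_ending_here = 4, max_so_far = 6
Position 9 (value 10): max_ending_here = 14, max_so_far = 14

Maximum subarray: [6, -2, 10]
Maximum sum: 14

The maximum subarray is [6, -2, 10] with sum 14. This subarray runs from index 7 to index 9.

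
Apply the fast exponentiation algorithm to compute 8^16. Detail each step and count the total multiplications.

Computing 8^16 by squaring (build up from 8^1; each line after the first costs one multiplication):

8^1 = 8
8^2 = (8^1)^2 = 8^2 = 64
8^4 = (8^2)^2 = 64^2 = 4096
8^8 = (8^4)^2 = 4096^2 = 16777216
8^16 = (8^8)^2 = 16777216^2 = 281474976710656

Result: 281474976710656
Multiplications needed: 4 (4 lines after 8^1)

8^16 = 281474976710656. Using exponentiation by squaring, this requires 4 multiplications. The key idea: if the exponent is even, square the half-power; if odd, multiply by the base once.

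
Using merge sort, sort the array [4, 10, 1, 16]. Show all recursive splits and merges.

Merge sort trace:

Split: [4, 10, 1, 16] -> [4, 10] and [1, 16]
  Split: [4, 10] -> [4] and [10]
  Merge: [4] + [10] -> [4, 10]
  Split: [1, 16] -> [1] and [16]
  Merge: [1] + [16] -> [1, 16]
Merge: [4, 10] + [1, 16] -> [1, 4, 10, 16]

Final sorted array: [1, 4, 10, 16]

The merge sort proceeds by recursively splitting the array and merging sorted halves.
After all merges, the sorted array is [1, 4, 10, 16].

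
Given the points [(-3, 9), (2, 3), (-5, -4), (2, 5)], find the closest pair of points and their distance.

Computing all pairwise distances among 4 points:

d((-3, 9), (2, 3)) = 7.8102
d((-3, 9), (-5, -4)) = 13.1529
d((-3, 9), (2, 5)) = 6.4031
d((2, 3), (-5, -4)) = 9.8995
d((2, 3), (2, 5)) = 2.0 <-- minimum
d((-5, -4), (2, 5)) = 11.4018

Closest pair: (2, 3) and (2, 5) with distance 2.0

The closest pair is (2, 3) and (2, 5) with Euclidean distance 2.0. For 4 points, brute-force pairwise comparison is shown above. For large n, the divide-and-conquer algorithm (sort by x, recurse on halves, check the dividing strip) achieves O(n log n).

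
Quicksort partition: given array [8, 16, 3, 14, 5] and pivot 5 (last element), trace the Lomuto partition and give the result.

Lomuto partition with pivot = 5:

Initial array: [8, 16, 3, 14, 5]

arr[0]=8 > 5: no swap
arr[1]=16 > 5: no swap
arr[2]=3 <= 5: swap with position 0, array becomes [3, 16, 8, 14, 5]
arr[3]=14 > 5: no swap

Place pivot at position 1: [3, 5, 8, 14, 16]
Pivot position: 1

After partitioning with pivot 5, the array becomes [3, 5, 8, 14, 16]. The pivot is placed at index 1. All elements to the left of the pivot are <= 5, and all elements to the right are > 5.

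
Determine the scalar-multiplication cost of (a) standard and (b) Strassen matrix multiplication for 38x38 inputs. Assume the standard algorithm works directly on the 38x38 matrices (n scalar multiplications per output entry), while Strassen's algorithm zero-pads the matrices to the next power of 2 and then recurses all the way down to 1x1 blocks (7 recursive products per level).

Matrix multiplication for 38x38 matrices:

Strassen's algorithm requires power-of-2 dimensions. Pad 38x38 to 64x64 (next power of 2).

Standard algorithm: 38^3 = 54872 multiplications
Strassen's algorithm: 7^(log2(64)) = 7^6 = 117649 multiplications
Difference: 54872 - 117649 = -62777 (Strassen uses MORE here due to padding overhead — for small or just-over-power-of-2 n, padding can outweigh the per-level savings)

Standard: 54872 multiplications (38^3). Strassen: 117649 multiplications (7^6, after padding to 64x64). Strassen reduces 8 recursive multiplications to 7 at each level.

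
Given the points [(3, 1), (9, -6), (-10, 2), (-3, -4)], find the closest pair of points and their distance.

Computing all pairwise distances among 4 points:

d((3, 1), (9, -6)) = 9.2195
d((3, 1), (-10, 2)) = 13.0384
d((3, 1), (-3, -4)) = 7.8102 <-- minimum
d((9, -6), (-10, 2)) = 20.6155
d((9, -6), (-3, -4)) = 12.1655
d((-10, 2), (-3, -4)) = 9.2195

Closest pair: (3, 1) and (-3, -4) with distance 7.8102

The closest pair is (3, 1) and (-3, -4) with Euclidean distance 7.8102. For 4 points, brute-force pairwise comparison is shown above. For large n, the divide-and-conquer algorithm (sort by x, recurse on halves, check the dividing strip) achieves O(n log n).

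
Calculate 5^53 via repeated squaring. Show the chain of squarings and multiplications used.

Computing 5^53 by squaring (build up from 5^1; each line after the first costs one multiplication):

5^1 = 5
5^2 = (5^1)^2 = 5^2 = 25
5^3 = 5 * 5^2 = 5 * 25 = 125
5^6 = (5^3)^2 = 125^2 = 15625
5^12 = (5^6)^2 = 15625^2 = 244140625
5^13 = 5 * 5^12 = 5 * 244140625 = 1220703125
5^26 = (5^13)^2 = 1220703125^2 = 1490116119384765625
5^52 = (5^26)^2 = 1490116119384765625^2 = 2220446049250313080847263336181640625
5^53 = 5 * 5^52 = 5 * 2220446049250313080847263336181640625 = 11102230246251565404236316680908203125

Result: 11102230246251565404236316680908203125
Multiplications needed: 8 (8 lines after 5^1)

5^53 = 11102230246251565404236316680908203125. Using exponentiation by squaring, this requires 8 multiplications. The key idea: if the exponent is even, square the half-power; if odd, multiply by the base once.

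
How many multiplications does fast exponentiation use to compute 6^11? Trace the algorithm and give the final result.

Computing 6^11 by squaring (build up from 6^1; each line after the first costs one multiplication):

6^1 = 6
6^2 = (6^1)^2 = 6^2 = 36
6^4 = (6^2)^2 = 36^2 = 1296
6^5 = 6 * 6^4 = 6 * 1296 = 7776
6^10 = (6^5)^2 = 7776^2 = 60466176
6^11 = 6 * 6^10 = 6 * 60466176 = 362797056

Result: 362797056
Multiplications needed: 5 (5 lines after 6^1)

6^11 = 362797056. Using exponentiation by squaring, this requires 5 multiplications. The key idea: if the exponent is even, square the half-power; if odd, multiply by the base once.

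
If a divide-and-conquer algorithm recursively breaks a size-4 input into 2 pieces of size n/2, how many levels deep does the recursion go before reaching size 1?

For divide and conquer with division factor 2:

Problem sizes at each level:
Level 0: 4
Level 1: 2
Level 2: 1

The root is level 0 and the size-1 base case is level 2 (the tree spans levels 0 through 2, i.e. 3 levels counting the root), so the depth is the number of divisions: log_2(4) = 2

The recursion tree depth is log_2(4) = 2. At each level, the problem size is divided by 2, so it takes 2 divisions to reduce to a base case of size 1. The algorithm makes 2 recursive calls at each level.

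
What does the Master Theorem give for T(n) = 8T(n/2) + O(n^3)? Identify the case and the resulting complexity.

Master Theorem for T(n) = 8T(n/2) + O(n^3):

a = 8, b = 2, c = 3
log_b(a) = log_2(8) = 3.0000

Case 2: c = 3 = log_2(8) = 3.0000
T(n) = O(n^3 log n) = O(n^3 log n)

For T(n) = 8T(n/2) + O(n^3): log_2(8) = 3.0000. This is Case 2 of the Master Theorem (c = log_b(a), equal work at all levels), giving O(n^3 log n).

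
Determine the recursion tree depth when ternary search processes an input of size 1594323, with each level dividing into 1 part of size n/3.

For divide and conquer with division factor 3:

Problem sizes at each level:
Level 0: 1594323
Level 1: 531441
Level 2: 177147
Level 3: 59049
Level 4: 19683
Level 5: 6561
Level 6: 2187
Level 7: 729
Level 8: 243
Level 9: 81
Level 10: 27
Level 11: 9
Level 12: 3
Level 13: 1

The root is level 0 and the size-1 base case is level 13 (the tree spans levels 0 through 13, i.e. 14 levels counting the root), so the depth is the number of divisions: log_3(1594323) = 13

The recursion tree depth is log_3(1594323) = 13. At each level, the problem size is divided by 3, so it takes 13 divisions to reduce to a base case of size 1. The algorithm makes 1 recursive call at each level.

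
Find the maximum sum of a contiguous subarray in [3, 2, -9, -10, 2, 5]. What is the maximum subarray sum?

Using Kadane's algorithm on [3, 2, -9, -10, 2, 5]:

Scanning through the array:
Position 1 (value 2): max_ending_here = 5, max_so_far = 5
Position 2 (value -9): max_ending_here = -4, max_so_far = 5
Position 3 (value -10): max_ending_here = -10, max_so_far = 5
Position 4 (value 2): max_ending_here = 2, max_so_far = 5
Position 5 (value 5): max_ending_here = 7, max_so_far = 7

Maximum subarray: [2, 5]
Maximum sum: 7

The maximum subarray is [2, 5] with sum 7. This subarray runs from index 4 to index 5.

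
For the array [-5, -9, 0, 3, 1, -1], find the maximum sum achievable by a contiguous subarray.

Using Kadane's algorithm on [-5, -9, 0, 3, 1, -1]:

Scanning through the array:
Position 1 (value -9): max_ending_here = -9, max_so_far = -5
Position 2 (value 0): max_ending_here = 0, max_so_far = 0
Position 3 (value 3): max_ending_here = 3, max_so_far = 3
Position 4 (value 1): max_ending_here = 4, max_so_far = 4
Position 5 (value -1): max_ending_here = 3, max_so_far = 4

Maximum subarray: [0, 3, 1]
Maximum sum: 4

The maximum subarray is [0, 3, 1] with sum 4. This subarray runs from index 2 to index 4.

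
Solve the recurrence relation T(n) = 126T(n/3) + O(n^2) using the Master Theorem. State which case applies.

Master Theorem for T(n) = 126T(n/3) + O(n^2):

a = 126, b = 3, c = 2
log_b(a) = log_3(126) = 4.4022

Case 1: c = 2 < log_3(126) = 4.4022
T(n) = O(n^(log_3 126))

For T(n) = 126T(n/3) + O(n^2): log_3(126) = 4.4022. This is Case 1 of the Master Theorem (c < log_b(a), work dominated by leaves), giving O(n^(log_3 126)).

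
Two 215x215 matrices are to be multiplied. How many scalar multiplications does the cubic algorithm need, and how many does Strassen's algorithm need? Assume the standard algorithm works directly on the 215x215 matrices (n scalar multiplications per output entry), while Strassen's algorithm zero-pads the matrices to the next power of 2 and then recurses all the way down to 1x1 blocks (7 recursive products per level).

Matrix multiplication for 215x215 matrices:

Strassen's algorithm requires power-of-2 dimensions. Pad 215x215 to 256x256 (next power of 2).

Standard algorithm: 215^3 = 9938375 multiplications
Strassen's algorithm: 7^(log2(256)) = 7^8 = 5764801 multiplications
Savings: 9938375 - 5764801 = 4173574 multiplications

Standard: 9938375 multiplications (215^3). Strassen: 5764801 multiplications (7^8, after padding to 256x256). Strassen reduces 8 recursive multiplications to 7 at each level.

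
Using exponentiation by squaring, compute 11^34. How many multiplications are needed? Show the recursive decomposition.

Computing 11^34 by squaring (build up from 11^1; each line after the first costs one multiplication):

11^1 = 11
11^2 = (11^1)^2 = 11^2 = 121
11^4 = (11^2)^2 = 121^2 = 14641
11^8 = (11^4)^2 = 14641^2 = 214358881
11^16 = (11^8)^2 = 214358881^2 = 45949729863572161
11^17 = 11 * 11^16 = 11 * 45949729863572161 = 505447028499293771
11^34 = (11^17)^2 = 505447028499293771^2 = 255476698618765889551019445759400441

Result: 255476698618765889551019445759400441
Multiplications needed: 6 (6 lines after 11^1)

11^34 = 255476698618765889551019445759400441. Using exponentiation by squaring, this requires 6 multiplications. The key idea: if the exponent is even, square the half-power; if odd, multiply by the base once.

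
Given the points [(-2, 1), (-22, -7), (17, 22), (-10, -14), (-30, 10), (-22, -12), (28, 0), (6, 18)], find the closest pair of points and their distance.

Computing all pairwise distances among 8 points:

d((-2, 1), (-22, -7)) = 21.5407
d((-2, 1), (17, 22)) = 28.3196
d((-2, 1), (-10, -14)) = 17.0
d((-2, 1), (-30, 10)) = 29.4109
d((-2, 1), (-22, -12)) = 23.8537
d((-2, 1), (28, 0)) = 30.0167
d((-2, 1), (6, 18)) = 18.7883
d((-22, -7), (17, 22)) = 48.6004
d((-22, -7), (-10, -14)) = 13.8924
d((-22, -7), (-30, 10)) = 18.7883
d((-22, -7), (-22, -12)) = 5.0 <-- minimum
d((-22, -7), (28, 0)) = 50.4876
d((-22, -7), (6, 18)) = 37.5366
d((17, 22), (-10, -14)) = 45.0
d((17, 22), (-30, 10)) = 48.5077
d((17, 22), (-22, -12)) = 51.7397
d((17, 22), (28, 0)) = 24.5967
d((17, 22), (6, 18)) = 11.7047
d((-10, -14), (-30, 10)) = 31.241
d((-10, -14), (-22, -12)) = 12.1655
d((-10, -14), (28, 0)) = 40.4969
d((-10, -14), (6, 18)) = 35.7771
d((-30, 10), (-22, -12)) = 23.4094
d((-30, 10), (28, 0)) = 58.8558
d((-30, 10), (6, 18)) = 36.8782
d((-22, -12), (28, 0)) = 51.4198
d((-22, -12), (6, 18)) = 41.0366
d((28, 0), (6, 18)) = 28.4253

Closest pair: (-22, -7) and (-22, -12) with distance 5.0

The closest pair is (-22, -7) and (-22, -12) with Euclidean distance 5.0. For 8 points, brute-force pairwise comparison is shown above. For large n, the divide-and-conquer algorithm (sort by x, recurse on halves, check the dividing strip) achieves O(n log n).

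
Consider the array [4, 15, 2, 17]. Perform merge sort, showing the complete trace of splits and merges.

Merge sort trace:

Split: [4, 15, 2, 17] -> [4, 15] and [2, 17]
  Split: [4, 15] -> [4] and [15]
  Merge: [4] + [15] -> [4, 15]
  Split: [2, 17] -> [2] and [17]
  Merge: [2] + [17] -> [2, 17]
Merge: [4, 15] + [2, 17] -> [2, 4, 15, 17]

Final sorted array: [2, 4, 15, 17]

The merge sort proceeds by recursively splitting the array and merging sorted halves.
After all merges, the sorted array is [2, 4, 15, 17].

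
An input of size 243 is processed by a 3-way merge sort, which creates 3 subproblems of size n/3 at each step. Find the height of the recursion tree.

For divide and conquer with division factor 3:

Problem sizes at each level:
Level 0: 243
Level 1: 81
Level 2: 27
Level 3: 9
Level 4: 3
Level 5: 1

The root is level 0 and the size-1 base case is level 5 (the tree spans levels 0 through 5, i.e. 6 levels counting the root), so the depth is the number of divisions: log_3(243) = 5

The recursion tree depth is log_3(243) = 5. At each level, the problem size is divided by 3, so it takes 5 divisions to reduce to a base case of size 1. The algorithm makes 3 recursive calls at each level.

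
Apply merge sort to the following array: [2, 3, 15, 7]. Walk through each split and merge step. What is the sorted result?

Merge sort trace:

Split: [2, 3, 15, 7] -> [2, 3] and [15, 7]
  Split: [2, 3] -> [2] and [3]
  Merge: [2] + [3] -> [2, 3]
  Split: [15, 7] -> [15] and [7]
  Merge: [15] + [7] -> [7, 15]
Merge: [2, 3] + [7, 15] -> [2, 3, 7, 15]

Final sorted array: [2, 3, 7, 15]

The merge sort proceeds by recursively splitting the array and merging sorted halves.
After all merges, the sorted array is [2, 3, 7, 15].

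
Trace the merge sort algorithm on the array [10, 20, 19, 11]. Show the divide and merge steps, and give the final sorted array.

Merge sort trace:

Split: [10, 20, 19, 11] -> [10, 20] and [19, 11]
  Split: [10, 20] -> [10] and [20]
  Merge: [10] + [20] -> [10, 20]
  Split: [19, 11] -> [19] and [11]
  Merge: [19] + [11] -> [11, 19]
Merge: [10, 20] + [11, 19] -> [10, 11, 19, 20]

Final sorted array: [10, 11, 19, 20]

The merge sort proceeds by recursively splitting the array and merging sorted halves.
After all merges, the sorted array is [10, 11, 19, 20].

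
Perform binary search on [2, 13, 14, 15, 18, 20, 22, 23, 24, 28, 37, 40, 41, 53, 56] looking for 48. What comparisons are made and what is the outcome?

Binary search for 48 in [2, 13, 14, 15, 18, 20, 22, 23, 24, 28, 37, 40, 41, 53, 56]:

lo=0, hi=14, mid=7, arr[mid]=23 -> 23 < 48, search right half
lo=8, hi=14, mid=11, arr[mid]=40 -> 40 < 48, search right half
lo=12, hi=14, mid=13, arr[mid]=53 -> 53 > 48, search left half
lo=12, hi=12, mid=12, arr[mid]=41 -> 41 < 48, search right half
lo=13 > hi=12, target 48 not found

Binary search determines that 48 is not in the array after 4 comparisons. The search space was exhausted without finding the target.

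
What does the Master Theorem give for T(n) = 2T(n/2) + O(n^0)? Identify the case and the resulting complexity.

Master Theorem for T(n) = 2T(n/2) + O(n^0):

a = 2, b = 2, c = 0
log_b(a) = log_2(2) = 1.0000

Case 1: c = 0 < log_2(2) = 1.0000
T(n) = O(n^(log_2 2)) = O(n)

For T(n) = 2T(n/2) + O(n^0): log_2(2) = 1.0000. This is Case 1 of the Master Theorem (c < log_b(a), work dominated by leaves), giving O(n).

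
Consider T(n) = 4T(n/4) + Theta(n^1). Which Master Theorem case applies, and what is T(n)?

Master Theorem for T(n) = 4T(n/4) + O(n^1):

a = 4, b = 4, c = 1
log_b(a) = log_4(4) = 1.0000

Case 2: c = 1 = log_4(4) = 1.0000
T(n) = O(n^1 log n) = O(n log n)

For T(n) = 4T(n/4) + O(n^1): log_4(4) = 1.0000. This is Case 2 of the Master Theorem (c = log_b(a), equal work at all levels), giving O(n log n).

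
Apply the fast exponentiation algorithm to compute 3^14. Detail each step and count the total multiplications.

Computing 3^14 by squaring (build up from 3^1; each line after the first costs one multiplication):

3^1 = 3
3^2 = (3^1)^2 = 3^2 = 9
3^3 = 3 * 3^2 = 3 * 9 = 27
3^6 = (3^3)^2 = 27^2 = 729
3^7 = 3 * 3^6 = 3 * 729 = 2187
3^14 = (3^7)^2 = 2187^2 = 4782969

Result: 4782969
Multiplications needed: 5 (5 lines after 3^1)

3^14 = 4782969. Using exponentiation by squaring, this requires 5 multiplications. The key idea: if the exponent is even, square the half-power; if odd, multiply by the base once.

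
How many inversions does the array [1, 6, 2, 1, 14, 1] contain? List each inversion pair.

Finding inversions in [1, 6, 2, 1, 14, 1]:

(1, 2): arr[1]=6 > arr[2]=2
(1, 3): arr[1]=6 > arr[3]=1
(1, 5): arr[1]=6 > arr[5]=1
(2, 3): arr[2]=2 > arr[3]=1
(2, 5): arr[2]=2 > arr[5]=1
(4, 5): arr[4]=14 > arr[5]=1

Total inversions: 6

The array has 6 inversion(s): (1,2), (1,3), (1,5), (2,3), (2,5), (4,5). Each pair (i,j) satisfies i < j and arr[i] > arr[j].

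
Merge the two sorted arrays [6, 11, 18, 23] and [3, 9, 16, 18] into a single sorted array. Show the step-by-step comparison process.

Merging process:

Compare 6 vs 3: take 3 from right. Merged: [3]
Compare 6 vs 9: take 6 from left. Merged: [3, 6]
Compare 11 vs 9: take 9 from right. Merged: [3, 6, 9]
Compare 11 vs 16: take 11 from left. Merged: [3, 6, 9, 11]
Compare 18 vs 16: take 16 from right. Merged: [3, 6, 9, 11, 16]
Compare 18 vs 18: take 18 from left. Merged: [3, 6, 9, 11, 16, 18]
Compare 23 vs 18: take 18 from right. Merged: [3, 6, 9, 11, 16, 18, 18]
Append remaining from left: [23]. Merged: [3, 6, 9, 11, 16, 18, 18, 23]

Final merged array: [3, 6, 9, 11, 16, 18, 18, 23]
Total comparisons: 7

The merged array is [3, 6, 9, 11, 16, 18, 18, 23], requiring 7 comparisons. The merge step runs in O(n) time where n is the total number of elements.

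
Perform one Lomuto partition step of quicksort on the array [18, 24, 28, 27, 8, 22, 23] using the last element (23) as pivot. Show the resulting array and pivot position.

Lomuto partition with pivot = 23:

Initial array: [18, 24, 28, 27, 8, 22, 23]

arr[0]=18 <= 23: swap with position 0, array becomes [18, 24, 28, 27, 8, 22, 23]
arr[1]=24 > 23: no swap
arr[2]=28 > 23: no swap
arr[3]=27 > 23: no swap
arr[4]=8 <= 23: swap with position 1, array becomes [18, 8, 28, 27, 24, 22, 23]
arr[5]=22 <= 23: swap with position 2, array becomes [18, 8, 22, 27, 24, 28, 23]

Place pivot at position 3: [18, 8, 22, 23, 24, 28, 27]
Pivot position: 3

After partitioning with pivot 23, the array becomes [18, 8, 22, 23, 24, 28, 27]. The pivot is placed at index 3. All elements to the left of the pivot are <= 23, and all elements to the right are > 23.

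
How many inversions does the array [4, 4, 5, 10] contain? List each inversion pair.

Finding inversions in [4, 4, 5, 10]:


Total inversions: 0

The array has 0 inversions. It is already sorted.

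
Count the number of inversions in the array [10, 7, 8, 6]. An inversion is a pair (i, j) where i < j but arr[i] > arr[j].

Finding inversions in [10, 7, 8, 6]:

(0, 1): arr[0]=10 > arr[1]=7
(0, 2): arr[0]=10 > arr[2]=8
(0, 3): arr[0]=10 > arr[3]=6
(1, 3): arr[1]=7 > arr[3]=6
(2, 3): arr[2]=8 > arr[3]=6

Total inversions: 5

The array has 5 inversion(s): (0,1), (0,2), (0,3), (1,3), (2,3). Each pair (i,j) satisfies i < j and arr[i] > arr[j].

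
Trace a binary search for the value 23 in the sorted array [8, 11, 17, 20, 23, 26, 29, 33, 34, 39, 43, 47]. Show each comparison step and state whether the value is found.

Binary search for 23 in [8, 11, 17, 20, 23, 26, 29, 33, 34, 39, 43, 47]:

lo=0, hi=11, mid=5, arr[mid]=26 -> 26 > 23, search left half
lo=0, hi=4, mid=2, arr[mid]=17 -> 17 < 23, search right half
lo=3, hi=4, mid=3, arr[mid]=20 -> 20 < 23, search right half
lo=4, hi=4, mid=4, arr[mid]=23 -> Found target at index 4!

Binary search finds 23 at index 4 after 4 comparisons. The search repeatedly halves the search space by comparing with the middle element.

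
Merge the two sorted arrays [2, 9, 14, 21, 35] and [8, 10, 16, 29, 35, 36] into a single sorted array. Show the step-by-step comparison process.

Merging process:

Compare 2 vs 8: take 2 from left. Merged: [2]
Compare 9 vs 8: take 8 from right. Merged: [2, 8]
Compare 9 vs 10: take 9 from left. Merged: [2, 8, 9]
Compare 14 vs 10: take 10 from right. Merged: [2, 8, 9, 10]
Compare 14 vs 16: take 14 from left. Merged: [2, 8, 9, 10, 14]
Compare 21 vs 16: take 16 from right. Merged: [2, 8, 9, 10, 14, 16]
Compare 21 vs 29: take 21 from left. Merged: [2, 8, 9, 10, 14, 16, 21]
Compare 35 vs 29: take 29 from right. Merged: [2, 8, 9, 10, 14, 16, 21, 29]
Compare 35 vs 35: take 35 from left. Merged: [2, 8, 9, 10, 14, 16, 21, 29, 35]
Append remaining from right: [35, 36]. Merged: [2, 8, 9, 10, 14, 16, 21, 29, 35, 35, 36]

Final merged array: [2, 8, 9, 10, 14, 16, 21, 29, 35, 35, 36]
Total comparisons: 9

The merged array is [2, 8, 9, 10, 14, 16, 21, 29, 35, 35, 36], requiring 9 comparisons. The merge step runs in O(n) time where n is the total number of elements.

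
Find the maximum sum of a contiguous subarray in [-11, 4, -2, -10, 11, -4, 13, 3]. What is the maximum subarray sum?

Using Kadane's algorithm on [-11, 4, -2, -10, 11, -4, 13, 3]:

Scanning through the array:
Position 1 (value 4): max_ending_here = 4, max_so_far = 4
Position 2 (value -2): max_ending_here = 2, max_so_far = 4
Position 3 (value -10): max_ending_here = -8, max_so_far = 4
Position 4 (value 11): max_ending_here = 11, max_so_far = 11
Position 5 (value -4): max_ending_here = 7, max_so_far = 11
Position 6 (value 13): max_ending_here = 20, max_so_far = 20
Position 7 (value 3): max_ending_here = 23, max_so_far = 23

Maximum subarray: [11, -4, 13, 3]
Maximum sum: 23

The maximum subarray is [11, -4, 13, 3] with sum 23. This subarray runs from index 4 to index 7.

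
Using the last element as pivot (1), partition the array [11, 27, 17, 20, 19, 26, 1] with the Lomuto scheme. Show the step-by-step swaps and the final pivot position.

Lomuto partition with pivot = 1:

Initial array: [11, 27, 17, 20, 19, 26, 1]

arr[0]=11 > 1: no swap
arr[1]=27 > 1: no swap
arr[2]=17 > 1: no swap
arr[3]=20 > 1: no swap
arr[4]=19 > 1: no swap
arr[5]=26 > 1: no swap

Place pivot at position 0: [1, 27, 17, 20, 19, 26, 11]
Pivot position: 0

After partitioning with pivot 1, the array becomes [1, 27, 17, 20, 19, 26, 11]. The pivot is placed at index 0. All elements to the left of the pivot are <= 1, and all elements to the right are > 1.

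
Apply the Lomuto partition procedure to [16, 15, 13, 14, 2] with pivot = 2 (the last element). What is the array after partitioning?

Lomuto partition with pivot = 2:

Initial array: [16, 15, 13, 14, 2]

arr[0]=16 > 2: no swap
arr[1]=15 > 2: no swap
arr[2]=13 > 2: no swap
arr[3]=14 > 2: no swap

Place pivot at position 0: [2, 15, 13, 14, 16]
Pivot position: 0

After partitioning with pivot 2, the array becomes [2, 15, 13, 14, 16]. The pivot is placed at index 0. All elements to the left of the pivot are <= 2, and all elements to the right are > 2.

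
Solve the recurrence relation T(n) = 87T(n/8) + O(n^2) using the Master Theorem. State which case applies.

Master Theorem for T(n) = 87T(n/8) + O(n^2):

a = 87, b = 8, c = 2
log_b(a) = log_8(87) = 2.1476

Case 1: c = 2 < log_8(87) = 2.1476
T(n) = O(n^(log_8 87))

For T(n) = 87T(n/8) + O(n^2): log_8(87) = 2.1476. This is Case 1 of the Master Theorem (c < log_b(a), work dominated by leaves), giving O(n^(log_8 87)).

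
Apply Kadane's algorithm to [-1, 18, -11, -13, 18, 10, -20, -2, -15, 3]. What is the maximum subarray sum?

Using Kadane's algorithm on [-1, 18, -11, -13, 18, 10, -20, -2, -15, 3]:

Scanning through the array:
Position 1 (value 18): max_ending_here = 18, max_so_far = 18
Position 2 (value -11): max_ending_here = 7, max_so_far = 18
Position 3 (value -13): max_ending_here = -6, max_so_far = 18
Position 4 (value 18): max_ending_here = 18, max_so_far = 18
Position 5 (value 10): max_ending_here = 28, max_so_far = 28
Position 6 (value -20): max_ending_here = 8, max_so_far = 28
Position 7 (value -2): max_ending_here = 6, max_so_far = 28
Position 8 (value -15): max_ending_here = -9, max_so_far = 28
Position 9 (value 3): max_ending_here = 3, max_so_far = 28

Maximum subarray: [18, 10]
Maximum sum: 28

The maximum subarray is [18, 10] with sum 28. This subarray runs from index 4 to index 5.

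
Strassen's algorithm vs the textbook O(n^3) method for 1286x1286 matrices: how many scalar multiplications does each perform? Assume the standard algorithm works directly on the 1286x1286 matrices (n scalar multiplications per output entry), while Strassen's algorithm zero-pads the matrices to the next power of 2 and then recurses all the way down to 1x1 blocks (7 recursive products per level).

Matrix multiplication for 1286x1286 matrices:

Strassen's algorithm requires power-of-2 dimensions. Pad 1286x1286 to 2048x2048 (next power of 2).

Standard algorithm: 1286^3 = 2126781656 multiplications
Strassen's algorithm: 7^(log2(2048)) = 7^11 = 1977326743 multiplications
Savings: 2126781656 - 1977326743 = 149454913 multiplications

Standard: 2126781656 multiplications (1286^3). Strassen: 1977326743 multiplications (7^11, after padding to 2048x2048). Strassen reduces 8 recursive multiplications to 7 at each level.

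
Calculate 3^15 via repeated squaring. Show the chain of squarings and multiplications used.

Computing 3^15 by squaring (build up from 3^1; each line after the first costs one multiplication):

3^1 = 3
3^2 = (3^1)^2 = 3^2 = 9
3^3 = 3 * 3^2 = 3 * 9 = 27
3^6 = (3^3)^2 = 27^2 = 729
3^7 = 3 * 3^6 = 3 * 729 = 2187
3^14 = (3^7)^2 = 2187^2 = 4782969
3^15 = 3 * 3^14 = 3 * 4782969 = 14348907

Result: 14348907
Multiplications needed: 6 (6 lines after 3^1)

3^15 = 14348907. Using exponentiation by squaring, this requires 6 multiplications. The key idea: if the exponent is even, square the half-power; if odd, multiply by the base once.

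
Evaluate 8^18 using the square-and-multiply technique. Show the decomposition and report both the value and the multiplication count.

Computing 8^18 by squaring (build up from 8^1; each line after the first costs one multiplication):

8^1 = 8
8^2 = (8^1)^2 = 8^2 = 64
8^4 = (8^2)^2 = 64^2 = 4096
8^8 = (8^4)^2 = 4096^2 = 16777216
8^9 = 8 * 8^8 = 8 * 16777216 = 134217728
8^18 = (8^9)^2 = 134217728^2 = 18014398509481984

Result: 18014398509481984
Multiplications needed: 5 (5 lines after 8^1)

8^18 = 18014398509481984. Using exponentiation by squaring, this requires 5 multiplications. The key idea: if the exponent is even, square the half-power; if odd, multiply by the base once.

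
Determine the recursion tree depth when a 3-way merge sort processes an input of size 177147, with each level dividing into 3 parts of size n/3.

For divide and conquer with division factor 3:

Problem sizes at each level:
Level 0: 177147
Level 1: 59049
Level 2: 19683
Level 3: 6561
Level 4: 2187
Level 5: 729
Level 6: 243
Level 7: 81
Level 8: 27
Level 9: 9
Level 10: 3
Level 11: 1

The root is level 0 and the size-1 base case is level 11 (the tree spans levels 0 through 11, i.e. 12 levels counting the root), so the depth is the number of divisions: log_3(177147) = 11

The recursion tree depth is log_3(177147) = 11. At each level, the problem size is divided by 3, so it takes 11 divisions to reduce to a base case of size 1. The algorithm makes 3 recursive calls at each level.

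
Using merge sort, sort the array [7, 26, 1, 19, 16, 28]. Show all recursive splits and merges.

Merge sort trace:

Split: [7, 26, 1, 19, 16, 28] -> [7, 26, 1] and [19, 16, 28]
  Split: [7, 26, 1] -> [7] and [26, 1]
    Split: [26, 1] -> [26] and [1]
    Merge: [26] + [1] -> [1, 26]
  Merge: [7] + [1, 26] -> [1, 7, 26]
  Split: [19, 16, 28] -> [19] and [16, 28]
    Split: [16, 28] -> [16] and [28]
    Merge: [16] + [28] -> [16, 28]
  Merge: [19] + [16, 28] -> [16, 19, 28]
Merge: [1, 7, 26] + [16, 19, 28] -> [1, 7, 16, 19, 26, 28]

Final sorted array: [1, 7, 16, 19, 26, 28]

The merge sort proceeds by recursively splitting the array and merging sorted halves.
After all merges, the sorted array is [1, 7, 16, 19, 26, 28].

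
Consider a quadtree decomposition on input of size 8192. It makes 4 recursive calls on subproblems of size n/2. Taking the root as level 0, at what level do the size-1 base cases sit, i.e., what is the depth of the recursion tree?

For divide and conquer with division factor 2:

Problem sizes at each level:
Level 0: 8192
Level 1: 4096
Level 2: 2048
Level 3: 1024
Level 4: 512
Level 5: 256
Level 6: 128
Level 7: 64
Level 8: 32
Level 9: 16
Level 10: 8
Level 11: 4
Level 12: 2
Level 13: 1

The root is level 0 and the size-1 base case is level 13 (the tree spans levels 0 through 13, i.e. 14 levels counting the root), so the depth is the number of divisions: log_2(8192) = 13

The recursion tree depth is log_2(8192) = 13. At each level, the problem size is divided by 2, so it takes 13 divisions to reduce to a base case of size 1. The algorithm makes 4 recursive calls at each level.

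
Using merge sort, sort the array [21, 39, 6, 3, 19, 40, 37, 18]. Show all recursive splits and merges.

Merge sort trace:

Split: [21, 39, 6, 3, 19, 40, 37, 18] -> [21, 39, 6, 3] and [19, 40, 37, 18]
  Split: [21, 39, 6, 3] -> [21, 39] and [6, 3]
    Split: [21, 39] -> [21] and [39]
    Merge: [21] + [39] -> [21, 39]
    Split: [6, 3] -> [6] and [3]
    Merge: [6] + [3] -> [3, 6]
  Merge: [21, 39] + [3, 6] -> [3, 6, 21, 39]
  Split: [19, 40, 37, 18] -> [19, 40] and [37, 18]
    Split: [19, 40] -> [19] and [40]
    Merge: [19] + [40] -> [19, 40]
    Split: [37, 18] -> [37] and [18]
    Merge: [37] + [18] -> [18, 37]
  Merge: [19, 40] + [18, 37] -> [18, 19, 37, 40]
Merge: [3, 6, 21, 39] + [18, 19, 37, 40] -> [3, 6, 18, 19, 21, 37, 39, 40]

Final sorted array: [3, 6, 18, 19, 21, 37, 39, 40]

The merge sort proceeds by recursively splitting the array and merging sorted halves.
After all merges, the sorted array is [3, 6, 18, 19, 21, 37, 39, 40].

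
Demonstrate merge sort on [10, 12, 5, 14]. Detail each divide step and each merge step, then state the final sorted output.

Merge sort trace:

Split: [10, 12, 5, 14] -> [10, 12] and [5, 14]
  Split: [10, 12] -> [10] and [12]
  Merge: [10] + [12] -> [10, 12]
  Split: [5, 14] -> [5] and [14]
  Merge: [5] + [14] -> [5, 14]
Merge: [10, 12] + [5, 14] -> [5, 10, 12, 14]

Final sorted array: [5, 10, 12, 14]

The merge sort proceeds by recursively splitting the array and merging sorted halves.
After all merges, the sorted array is [5, 10, 12, 14].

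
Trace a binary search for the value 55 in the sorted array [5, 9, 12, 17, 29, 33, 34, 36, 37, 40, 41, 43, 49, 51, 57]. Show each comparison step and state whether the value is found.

Binary search for 55 in [5, 9, 12, 17, 29, 33, 34, 36, 37, 40, 41, 43, 49, 51, 57]:

lo=0, hi=14, mid=7, arr[mid]=36 -> 36 < 55, search right half
lo=8, hi=14, mid=11, arr[mid]=43 -> 43 < 55, search right half
lo=12, hi=14, mid=13, arr[mid]=51 -> 51 < 55, search right half
lo=14, hi=14, mid=14, arr[mid]=57 -> 57 > 55, search left half
lo=14 > hi=13, target 55 not found

Binary search determines that 55 is not in the array after 4 comparisons. The search space was exhausted without finding the target.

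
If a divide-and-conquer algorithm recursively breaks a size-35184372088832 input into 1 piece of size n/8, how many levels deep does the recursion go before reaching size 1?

For divide and conquer with division factor 8:

Problem sizes at each level:
Level 0: 35184372088832
Level 1: 4398046511104
Level 2: 549755813888
Level 3: 68719476736
Level 4: 8589934592
Level 5: 1073741824
Level 6: 134217728
Level 7: 16777216
Level 8: 2097152
Level 9: 262144
Level 10: 32768
Level 11: 4096
Level 12: 512
Level 13: 64
Level 14: 8
Level 15: 1

The root is level 0 and the size-1 base case is level 15 (the tree spans levels 0 through 15, i.e. 16 levels counting the root), so the depth is the number of divisions: log_8(35184372088832) = 15

The recursion tree depth is log_8(35184372088832) = 15. At each level, the problem size is divided by 8, so it takes 15 divisions to reduce to a base case of size 1. The algorithm makes 1 recursive call at each level.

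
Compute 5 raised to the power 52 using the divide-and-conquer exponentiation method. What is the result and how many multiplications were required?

Computing 5^52 by squaring (build up from 5^1; each line after the first costs one multiplication):

5^1 = 5
5^2 = (5^1)^2 = 5^2 = 25
5^3 = 5 * 5^2 = 5 * 25 = 125
5^6 = (5^3)^2 = 125^2 = 15625
5^12 = (5^6)^2 = 15625^2 = 244140625
5^13 = 5 * 5^12 = 5 * 244140625 = 1220703125
5^26 = (5^13)^2 = 1220703125^2 = 1490116119384765625
5^52 = (5^26)^2 = 1490116119384765625^2 = 2220446049250313080847263336181640625

Result: 2220446049250313080847263336181640625
Multiplications needed: 7 (7 lines after 5^1)

5^52 = 2220446049250313080847263336181640625. Using exponentiation by squaring, this requires 7 multiplications. The key idea: if the exponent is even, square the half-power; if odd, multiply by the base once.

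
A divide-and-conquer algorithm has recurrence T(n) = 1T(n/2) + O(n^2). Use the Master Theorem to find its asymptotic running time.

Master Theorem for T(n) = 1T(n/2) + O(n^2):

a = 1, b = 2, c = 2
log_b(a) = log_2(1) = 0.0000

Case 3: c = 2 > log_2(1) = 0.0000
T(n) = O(n^2) = O(n^2)

For T(n) = 1T(n/2) + O(n^2): log_2(1) = 0.0000. This is Case 3 of the Master Theorem (c > log_b(a), work dominated by root), giving O(n^2).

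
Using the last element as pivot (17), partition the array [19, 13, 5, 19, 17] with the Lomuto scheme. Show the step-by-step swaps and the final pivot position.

Lomuto partition with pivot = 17:

Initial array: [19, 13, 5, 19, 17]

arr[0]=19 > 17: no swap
arr[1]=13 <= 17: swap with position 0, array becomes [13, 19, 5, 19, 17]
arr[2]=5 <= 17: swap with position 1, array becomes [13, 5, 19, 19, 17]
arr[3]=19 > 17: no swap

Place pivot at position 2: [13, 5, 17, 19, 19]
Pivot position: 2

After partitioning with pivot 17, the array becomes [13, 5, 17, 19, 19]. The pivot is placed at index 2. All elements to the left of the pivot are <= 17, and all elements to the right are > 17.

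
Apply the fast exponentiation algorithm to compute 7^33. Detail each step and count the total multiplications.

Computing 7^33 by squaring (build up from 7^1; each line after the first costs one multiplication):

7^1 = 7
7^2 = (7^1)^2 = 7^2 = 49
7^4 = (7^2)^2 = 49^2 = 2401
7^8 = (7^4)^2 = 2401^2 = 5764801
7^16 = (7^8)^2 = 5764801^2 = 33232930569601
7^32 = (7^16)^2 = 33232930569601^2 = 1104427674243920646305299201
7^33 = 7 * 7^32 = 7 * 1104427674243920646305299201 = 7730993719707444524137094407

Result: 7730993719707444524137094407
Multiplications needed: 6 (6 lines after 7^1)

7^33 = 7730993719707444524137094407. Using exponentiation by squaring, this requires 6 multiplications. The key idea: if the exponent is even, square the half-power; if odd, multiply by the base once.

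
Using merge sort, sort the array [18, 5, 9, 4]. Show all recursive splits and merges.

Merge sort trace:

Split: [18, 5, 9, 4] -> [18, 5] and [9, 4]
  Split: [18, 5] -> [18] and [5]
  Merge: [18] + [5] -> [5, 18]
  Split: [9, 4] -> [9] and [4]
  Merge: [9] + [4] -> [4, 9]
Merge: [5, 18] + [4, 9] -> [4, 5, 9, 18]

Final sorted array: [4, 5, 9, 18]

The merge sort proceeds by recursively splitting the array and merging sorted halves.
After all merges, the sorted array is [4, 5, 9, 18].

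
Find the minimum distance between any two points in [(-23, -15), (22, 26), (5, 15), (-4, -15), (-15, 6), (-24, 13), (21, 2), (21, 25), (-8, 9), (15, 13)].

Computing all pairwise distances among 10 points:

d((-23, -15), (22, 26)) = 60.8769
d((-23, -15), (5, 15)) = 41.0366
d((-23, -15), (-4, -15)) = 19.0
d((-23, -15), (-15, 6)) = 22.4722
d((-23, -15), (-24, 13)) = 28.0179
d((-23, -15), (21, 2)) = 47.1699
d((-23, -15), (21, 25)) = 59.4643
d((-23, -15), (-8, 9)) = 28.3019
d((-23, -15), (15, 13)) = 47.2017
d((22, 26), (5, 15)) = 20.2485
d((22, 26), (-4, -15)) = 48.5489
d((22, 26), (-15, 6)) = 42.0595
d((22, 26), (-24, 13)) = 47.8017
d((22, 26), (21, 2)) = 24.0208
d((22, 26), (21, 25)) = 1.4142 <-- minimum
d((22, 26), (-8, 9)) = 34.4819
d((22, 26), (15, 13)) = 14.7648
d((5, 15), (-4, -15)) = 31.3209
d((5, 15), (-15, 6)) = 21.9317
d((5, 15), (-24, 13)) = 29.0689
d((5, 15), (21, 2)) = 20.6155
d((5, 15), (21, 25)) = 18.868
d((5, 15), (-8, 9)) = 14.3178
d((5, 15), (15, 13)) = 10.198
d((-4, -15), (-15, 6)) = 23.7065
d((-4, -15), (-24, 13)) = 34.4093
d((-4, -15), (21, 2)) = 30.2324
d((-4, -15), (21, 25)) = 47.1699
d((-4, -15), (-8, 9)) = 24.3311
d((-4, -15), (15, 13)) = 33.8378
d((-15, 6), (-24, 13)) = 11.4018
d((-15, 6), (21, 2)) = 36.2215
d((-15, 6), (21, 25)) = 40.7063
d((-15, 6), (-8, 9)) = 7.6158
d((-15, 6), (15, 13)) = 30.8058
d((-24, 13), (21, 2)) = 46.3249
d((-24, 13), (21, 25)) = 46.5725
d((-24, 13), (-8, 9)) = 16.4924
d((-24, 13), (15, 13)) = 39.0
d((21, 2), (21, 25)) = 23.0
d((21, 2), (-8, 9)) = 29.8329
d((21, 2), (15, 13)) = 12.53
d((21, 25), (-8, 9)) = 33.121
d((21, 25), (15, 13)) = 13.4164
d((-8, 9), (15, 13)) = 23.3452

Closest pair: (22, 26) and (21, 25) with distance 1.4142

The closest pair is (22, 26) and (21, 25) with Euclidean distance 1.4142. For 10 points, brute-force pairwise comparison is shown above. For large n, the divide-and-conquer algorithm (sort by x, recurse on halves, check the dividing strip) achieves O(n log n).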